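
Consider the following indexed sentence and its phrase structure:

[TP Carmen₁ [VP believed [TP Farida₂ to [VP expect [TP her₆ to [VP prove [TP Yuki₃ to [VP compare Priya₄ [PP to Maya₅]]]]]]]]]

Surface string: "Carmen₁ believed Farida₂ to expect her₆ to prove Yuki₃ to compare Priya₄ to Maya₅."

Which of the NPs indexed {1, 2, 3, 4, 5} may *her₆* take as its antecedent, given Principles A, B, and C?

*her* is a pronoun, so Principle B applies: it must be free in its binding domain.
Binding domain of *her₆*: the embedded TP, whose subject is Farida₂.
*Carmen₁* c-commands the pronoun but from outside its binding domain, and is not c-commanded by it → coindexation permitted.
*Farida₂* c-commands the pronoun within its binding domain → coindexation would violate Principle B.
*Yuki₃*: the pronoun c-commands this R-expression → coindexation would violate Principle C on *Yuki₃*.
*Priya₄*: the pronoun c-commands this R-expression → coindexation would violate Principle C on *Priya₄*.
*Maya₅*: the pronoun c-commands this R-expression → coindexation would violate Principle C on *Maya₅*.

{1}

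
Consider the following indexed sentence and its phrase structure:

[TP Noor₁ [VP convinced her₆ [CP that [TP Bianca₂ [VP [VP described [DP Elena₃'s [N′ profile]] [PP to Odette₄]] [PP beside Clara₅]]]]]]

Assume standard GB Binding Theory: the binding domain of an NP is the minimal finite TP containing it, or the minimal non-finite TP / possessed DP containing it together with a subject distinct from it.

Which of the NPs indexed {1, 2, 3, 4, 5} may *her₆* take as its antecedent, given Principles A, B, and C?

none

*her* is a pronoun, so Principle B applies: it must be free in its binding domain.
Binding domain of *her₆*: the matrix TP, whose subject is Noor₁.
*Noor₁* c-commands the pronoun within its binding domain → coindexation would violate Principle B.
*Bianca₂*: the pronoun c-commands this R-expression → coindexation would violate Principle C on *Bianca₂*.
*Elena₃*: the pronoun c-commands this R-expression → coindexation would violate Principle C on *Elena₃*.
*Odette₄*: the pronoun c-commands this R-expression → coindexation would violate Principle C on *Odette₄*.
*Clara₅*: the pronoun c-commands this R-expression → coindexation would violate Principle C on *Clara₅*.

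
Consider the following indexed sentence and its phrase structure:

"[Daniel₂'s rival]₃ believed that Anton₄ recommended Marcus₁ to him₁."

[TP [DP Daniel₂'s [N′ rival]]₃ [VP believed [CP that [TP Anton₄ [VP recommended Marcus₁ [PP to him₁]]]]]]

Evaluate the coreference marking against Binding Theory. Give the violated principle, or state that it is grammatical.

The two coindexed NPs are *Marcus₁* and *him₁*.
*him₁* is a pronoun. Its binding domain is the embedded TP, whose subject is Anton₄.
*Marcus₁* c-commands it within that domain and carries the same index.
The pronoun is locally bound → Principle B violation.

Principle B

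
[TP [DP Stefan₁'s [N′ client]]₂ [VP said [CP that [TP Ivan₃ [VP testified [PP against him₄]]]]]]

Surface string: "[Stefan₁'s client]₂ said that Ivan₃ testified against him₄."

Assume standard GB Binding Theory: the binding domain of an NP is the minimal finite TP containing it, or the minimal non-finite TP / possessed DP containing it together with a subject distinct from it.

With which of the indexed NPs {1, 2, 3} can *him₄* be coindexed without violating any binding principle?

*him* is a pronoun, so Principle B applies: it must be free in its binding domain.
Binding domain of *him₄*: the embedded TP, whose subject is Ivan₃.
*Stefan₁* and the pronoun do not c-command one another → neither Principle B nor Principle C is at stake; coindexation permitted.
*[Stefan₁'s client]₂* c-commands the pronoun but from outside its binding domain, and is not c-commanded by it → coindexation permitted.
*Ivan₃* c-commands the pronoun within its binding domain → coindexation would violate Principle B.

{1, 2}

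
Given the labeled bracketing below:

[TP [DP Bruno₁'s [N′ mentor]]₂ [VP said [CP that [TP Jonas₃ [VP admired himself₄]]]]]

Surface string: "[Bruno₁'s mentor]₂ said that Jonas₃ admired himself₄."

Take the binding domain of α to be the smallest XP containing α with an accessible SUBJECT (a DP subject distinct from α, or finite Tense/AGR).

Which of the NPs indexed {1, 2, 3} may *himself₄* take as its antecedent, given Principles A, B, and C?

{3}

*himself* is an anaphor, so Principle A applies: it must be bound in its binding domain.
Binding domain of *himself₄*: the embedded TP, whose subject is Jonas₃.
*Bruno₁* does not c-command the anaphor → cannot bind it.
*[Bruno₁'s mentor]₂* c-commands the anaphor but is outside its binding domain → cannot satisfy Principle A.
*Jonas₃* c-commands the anaphor within its binding domain → licit binder.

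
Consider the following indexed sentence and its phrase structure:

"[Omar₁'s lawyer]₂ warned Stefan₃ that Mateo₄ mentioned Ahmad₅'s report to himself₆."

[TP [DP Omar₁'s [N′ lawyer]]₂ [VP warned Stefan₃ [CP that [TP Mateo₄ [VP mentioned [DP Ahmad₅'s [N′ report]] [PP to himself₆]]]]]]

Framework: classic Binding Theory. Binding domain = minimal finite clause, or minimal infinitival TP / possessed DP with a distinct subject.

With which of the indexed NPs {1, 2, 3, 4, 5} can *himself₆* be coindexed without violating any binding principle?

*himself* is an anaphor, so Principle A applies: it must be bound in its binding domain.
Binding domain of *himself₆*: the embedded TP, whose subject is Mateo₄.
*Omar₁* does not c-command the anaphor → cannot bind it.
*[Omar₁'s lawyer]₂* c-commands the anaphor but is outside its binding domain → cannot satisfy Principle A.
*Stefan₃* c-commands the anaphor but is outside its binding domain → cannot satisfy Principle A.
*Mateo₄* c-commands the anaphor within its binding domain → licit binder.
*Ahmad₅* does not c-command the anaphor → cannot bind it.

{4}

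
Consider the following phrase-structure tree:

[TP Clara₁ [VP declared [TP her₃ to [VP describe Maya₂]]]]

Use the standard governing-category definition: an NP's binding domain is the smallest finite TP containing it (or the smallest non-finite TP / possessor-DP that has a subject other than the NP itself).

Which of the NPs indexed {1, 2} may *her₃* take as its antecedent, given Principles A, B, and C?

none

*her* is a pronoun, so Principle B applies: it must be free in its binding domain.
Binding domain of *her₃*: the matrix TP, whose subject is Clara₁.
*Clara₁* c-commands the pronoun within its binding domain → coindexation would violate Principle B.
*Maya₂*: the pronoun c-commands this R-expression → coindexation would violate Principle C on *Maya₂*.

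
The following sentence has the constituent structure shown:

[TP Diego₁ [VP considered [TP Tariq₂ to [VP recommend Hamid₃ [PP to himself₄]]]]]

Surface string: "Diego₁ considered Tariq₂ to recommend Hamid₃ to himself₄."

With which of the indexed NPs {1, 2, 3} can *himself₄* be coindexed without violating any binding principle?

*himself* is an anaphor, so Principle A applies: it must be bound in its binding domain.
Binding domain of *himself₄*: the embedded TP, whose subject is Tariq₂.
*Diego₁* c-commands the anaphor but is outside its binding domain → cannot satisfy Principle A.
*Tariq₂* c-commands the anaphor within its binding domain → licit binder.
*Hamid₃* c-commands the anaphor within its binding domain → licit binder.

{2, 3}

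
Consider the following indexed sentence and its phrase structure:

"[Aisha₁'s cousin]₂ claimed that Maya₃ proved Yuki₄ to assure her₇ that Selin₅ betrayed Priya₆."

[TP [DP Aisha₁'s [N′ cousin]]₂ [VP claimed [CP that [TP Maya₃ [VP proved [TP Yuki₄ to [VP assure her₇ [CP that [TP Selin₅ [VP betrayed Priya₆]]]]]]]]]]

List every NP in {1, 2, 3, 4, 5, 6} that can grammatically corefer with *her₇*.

{1, 2, 3}

*her* is a pronoun, so Principle B applies: it must be free in its binding domain.
Binding domain of *her₇*: the embedded TP, whose subject is Yuki₄.
*Aisha₁* and the pronoun do not c-command one another → neither Principle B nor Principle C is at stake; coindexation permitted.
*[Aisha₁'s cousin]₂* c-commands the pronoun but from outside its binding domain, and is not c-commanded by it → coindexation permitted.
*Maya₃* c-commands the pronoun but from outside its binding domain, and is not c-commanded by it → coindexation permitted.
*Yuki₄* c-commands the pronoun within its binding domain → coindexation would violate Principle B.
*Selin₅*: the pronoun c-commands this R-expression → coindexation would violate Principle C on *Selin₅*.
*Priya₆*: the pronoun c-commands this R-expression → coindexation would violate Principle C on *Priya₆*.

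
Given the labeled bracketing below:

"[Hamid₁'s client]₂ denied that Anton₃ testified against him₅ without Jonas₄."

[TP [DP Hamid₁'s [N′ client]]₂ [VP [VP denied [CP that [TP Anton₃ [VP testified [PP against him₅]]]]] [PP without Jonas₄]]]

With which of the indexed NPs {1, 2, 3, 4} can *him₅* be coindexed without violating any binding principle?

{1, 2, 4}

*him* is a pronoun, so Principle B applies: it must be free in its binding domain.
Binding domain of *him₅*: the embedded TP, whose subject is Anton₃.
*Hamid₁* and the pronoun do not c-command one another → neither Principle B nor Principle C is at stake; coindexation permitted.
*[Hamid₁'s client]₂* c-commands the pronoun but from outside its binding domain, and is not c-commanded by it → coindexation permitted.
*Anton₃* c-commands the pronoun within its binding domain → coindexation would violate Principle B.
*Jonas₄* and the pronoun do not c-command one another → neither Principle B nor Principle C is at stake; coindexation permitted.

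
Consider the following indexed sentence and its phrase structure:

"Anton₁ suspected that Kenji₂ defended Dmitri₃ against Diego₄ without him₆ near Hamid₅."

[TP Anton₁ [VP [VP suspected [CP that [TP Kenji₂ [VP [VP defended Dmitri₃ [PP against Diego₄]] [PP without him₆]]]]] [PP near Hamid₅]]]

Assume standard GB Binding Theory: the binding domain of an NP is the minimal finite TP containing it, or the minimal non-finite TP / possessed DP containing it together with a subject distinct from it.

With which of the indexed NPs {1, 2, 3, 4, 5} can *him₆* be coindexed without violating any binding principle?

*him* is a pronoun, so Principle B applies: it must be free in its binding domain.
Binding domain of *him₆*: the embedded TP, whose subject is Kenji₂.
*Anton₁* c-commands the pronoun but from outside its binding domain, and is not c-commanded by it → coindexation permitted.
*Kenji₂* c-commands the pronoun within its binding domain → coindexation would violate Principle B.
*Dmitri₃* and the pronoun do not c-command one another → neither Principle B nor Principle C is at stake; coindexation permitted.
*Diego₄* and the pronoun do not c-command one another → neither Principle B nor Principle C is at stake; coindexation permitted.
*Hamid₅* and the pronoun do not c-command one another → neither Principle B nor Principle C is at stake; coindexation permitted.

{1, 3, 4, 5}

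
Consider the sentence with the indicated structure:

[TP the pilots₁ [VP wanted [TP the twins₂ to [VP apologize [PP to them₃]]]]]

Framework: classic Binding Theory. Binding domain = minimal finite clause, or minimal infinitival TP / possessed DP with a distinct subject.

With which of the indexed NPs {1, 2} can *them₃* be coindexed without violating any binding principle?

{1}

*them* is a pronoun, so Principle B applies: it must be free in its binding domain.
Binding domain of *them₃*: the embedded TP, whose subject is the twins₂.
*the pilots₁* c-commands the pronoun but from outside its binding domain, and is not c-commanded by it → coindexation permitted.
*the twins₂* c-commands the pronoun within its binding domain → coindexation would violate Principle B.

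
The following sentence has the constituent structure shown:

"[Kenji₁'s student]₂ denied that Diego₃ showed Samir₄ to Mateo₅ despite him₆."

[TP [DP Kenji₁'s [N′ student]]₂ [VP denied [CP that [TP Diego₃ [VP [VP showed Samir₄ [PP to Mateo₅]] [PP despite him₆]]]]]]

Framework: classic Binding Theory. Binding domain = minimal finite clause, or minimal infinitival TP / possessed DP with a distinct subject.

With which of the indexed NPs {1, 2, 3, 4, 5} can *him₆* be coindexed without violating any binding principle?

*him* is a pronoun, so Principle B applies: it must be free in its binding domain.
Binding domain of *him₆*: the embedded TP, whose subject is Diego₃.
*Kenji₁* and the pronoun do not c-command one another → neither Principle B nor Principle C is at stake; coindexation permitted.
*[Kenji₁'s student]₂* c-commands the pronoun but from outside its binding domain, and is not c-commanded by it → coindexation permitted.
*Diego₃* c-commands the pronoun within its binding domain → coindexation would violate Principle B.
*Samir₄* and the pronoun do not c-command one another → neither Principle B nor Principle C is at stake; coindexation permitted.
*Mateo₅* and the pronoun do not c-command one another → neither Principle B nor Principle C is at stake; coindexation permitted.

{1, 2, 4, 5}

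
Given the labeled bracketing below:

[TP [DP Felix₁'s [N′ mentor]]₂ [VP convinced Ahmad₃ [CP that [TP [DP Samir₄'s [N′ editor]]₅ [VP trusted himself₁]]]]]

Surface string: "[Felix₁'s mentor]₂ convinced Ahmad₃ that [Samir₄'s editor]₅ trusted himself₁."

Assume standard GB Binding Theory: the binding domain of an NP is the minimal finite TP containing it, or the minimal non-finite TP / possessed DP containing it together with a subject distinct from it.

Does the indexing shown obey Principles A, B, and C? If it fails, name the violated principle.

Principle A

The two coindexed NPs are *Felix₁* and *himself₁*.
*himself₁* is an anaphor. Principle A requires it to be bound within its binding domain — the embedded TP, whose subject is [Samir₄'s editor]₅.
Within that domain it is c-commanded by *[Samir₄'s editor]₅*, which does not share its index.
*Felix₁* does not c-command the anaphor at all.
The anaphor is unbound in its domain → Principle A violation.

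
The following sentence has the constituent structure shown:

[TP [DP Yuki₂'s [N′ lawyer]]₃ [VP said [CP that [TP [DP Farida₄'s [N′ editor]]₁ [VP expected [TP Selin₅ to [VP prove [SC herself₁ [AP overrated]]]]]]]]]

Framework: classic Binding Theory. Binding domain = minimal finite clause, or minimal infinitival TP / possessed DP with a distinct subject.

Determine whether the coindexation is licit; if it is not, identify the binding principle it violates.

Principle A

The two coindexed NPs are *[Farida₄'s editor]₁* and *herself₁*.
*herself₁* is an anaphor. Principle A requires it to be bound within its binding domain — the embedded TP, whose subject is Selin₅.
Within that domain it is c-commanded by *Selin₅*, which does not share its index.
*[Farida₄'s editor]₁* does c-command the anaphor, but from outside its binding domain.
The anaphor is unbound in its domain → Principle A violation.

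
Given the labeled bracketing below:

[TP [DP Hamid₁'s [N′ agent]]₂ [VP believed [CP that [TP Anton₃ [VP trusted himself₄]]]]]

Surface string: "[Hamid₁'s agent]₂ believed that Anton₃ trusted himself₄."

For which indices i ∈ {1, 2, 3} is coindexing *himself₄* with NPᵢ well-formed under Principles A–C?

{3}

*himself* is an anaphor, so Principle A applies: it must be bound in its binding domain.
Binding domain of *himself₄*: the embedded TP, whose subject is Anton₃.
*Hamid₁* does not c-command the anaphor → cannot bind it.
*[Hamid₁'s agent]₂* c-commands the anaphor but is outside its binding domain → cannot satisfy Principle A.
*Anton₃* c-commands the anaphor within its binding domain → licit binder.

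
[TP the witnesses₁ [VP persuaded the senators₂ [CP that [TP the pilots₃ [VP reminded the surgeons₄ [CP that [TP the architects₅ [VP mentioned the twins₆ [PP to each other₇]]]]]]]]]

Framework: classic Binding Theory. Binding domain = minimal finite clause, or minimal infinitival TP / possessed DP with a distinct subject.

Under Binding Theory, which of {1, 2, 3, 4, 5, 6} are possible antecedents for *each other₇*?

{5, 6}

*each other* is an anaphor, so Principle A applies: it must be bound in its binding domain.
Binding domain of *each other₇*: the embedded TP, whose subject is the architects₅.
*the witnesses₁* c-commands the anaphor but is outside its binding domain → cannot satisfy Principle A.
*the senators₂* c-commands the anaphor but is outside its binding domain → cannot satisfy Principle A.
*the pilots₃* c-commands the anaphor but is outside its binding domain → cannot satisfy Principle A.
*the surgeons₄* c-commands the anaphor but is outside its binding domain → cannot satisfy Principle A.
*the architects₅* c-commands the anaphor within its binding domain → licit binder.
*the twins₆* c-commands the anaphor within its binding domain → licit binder.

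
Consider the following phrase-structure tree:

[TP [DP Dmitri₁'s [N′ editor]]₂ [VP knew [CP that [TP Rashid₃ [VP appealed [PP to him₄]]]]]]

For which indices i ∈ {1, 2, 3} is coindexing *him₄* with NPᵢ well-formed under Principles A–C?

*him* is a pronoun, so Principle B applies: it must be free in its binding domain.
Binding domain of *him₄*: the embedded TP, whose subject is Rashid₃.
*Dmitri₁* and the pronoun do not c-command one another → neither Principle B nor Principle C is at stake; coindexation permitted.
*[Dmitri₁'s editor]₂* c-commands the pronoun but from outside its binding domain, and is not c-commanded by it → coindexation permitted.
*Rashid₃* c-commands the pronoun within its binding domain → coindexation would violate Principle B.

{1, 2}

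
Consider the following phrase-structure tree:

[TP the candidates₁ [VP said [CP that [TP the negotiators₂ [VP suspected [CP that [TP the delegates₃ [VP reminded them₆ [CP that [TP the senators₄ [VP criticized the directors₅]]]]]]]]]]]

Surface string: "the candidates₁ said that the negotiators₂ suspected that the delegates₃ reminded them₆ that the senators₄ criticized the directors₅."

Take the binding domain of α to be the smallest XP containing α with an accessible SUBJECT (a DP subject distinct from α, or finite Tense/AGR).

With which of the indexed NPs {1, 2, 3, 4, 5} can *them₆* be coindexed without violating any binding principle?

*them* is a pronoun, so Principle B applies: it must be free in its binding domain.
Binding domain of *them₆*: the embedded TP, whose subject is the delegates₃.
*the candidates₁* c-commands the pronoun but from outside its binding domain, and is not c-commanded by it → coindexation permitted.
*the negotiators₂* c-commands the pronoun but from outside its binding domain, and is not c-commanded by it → coindexation permitted.
*the delegates₃* c-commands the pronoun within its binding domain → coindexation would violate Principle B.
*the senators₄*: the pronoun c-commands this R-expression → coindexation would violate Principle C on *the senators₄*.
*the directors₅*: the pronoun c-commands this R-expression → coindexation would violate Principle C on *the directors₅*.

{1, 2}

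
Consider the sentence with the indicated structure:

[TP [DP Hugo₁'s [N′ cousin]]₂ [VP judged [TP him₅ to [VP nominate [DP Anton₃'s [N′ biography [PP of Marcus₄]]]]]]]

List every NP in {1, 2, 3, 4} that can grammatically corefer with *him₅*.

{1}

*him* is a pronoun, so Principle B applies: it must be free in its binding domain.
Binding domain of *him₅*: the matrix TP, whose subject is [Hugo₁'s cousin]₂.
*Hugo₁* and the pronoun do not c-command one another → neither Principle B nor Principle C is at stake; coindexation permitted.
*[Hugo₁'s cousin]₂* c-commands the pronoun within its binding domain → coindexation would violate Principle B.
*Anton₃*: the pronoun c-commands this R-expression → coindexation would violate Principle C on *Anton₃*.
*Marcus₄*: the pronoun c-commands this R-expression → coindexation would violate Principle C on *Marcus₄*.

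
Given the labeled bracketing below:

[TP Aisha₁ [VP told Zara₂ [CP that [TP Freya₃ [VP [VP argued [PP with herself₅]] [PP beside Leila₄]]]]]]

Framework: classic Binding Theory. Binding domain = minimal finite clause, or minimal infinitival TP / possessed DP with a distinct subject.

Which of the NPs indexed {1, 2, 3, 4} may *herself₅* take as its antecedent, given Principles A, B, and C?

{3}

*herself* is an anaphor, so Principle A applies: it must be bound in its binding domain.
Binding domain of *herself₅*: the embedded TP, whose subject is Freya₃.
*Aisha₁* c-commands the anaphor but is outside its binding domain → cannot satisfy Principle A.
*Zara₂* c-commands the anaphor but is outside its binding domain → cannot satisfy Principle A.
*Freya₃* c-commands the anaphor within its binding domain → licit binder.
*Leila₄* does not c-command the anaphor → cannot bind it.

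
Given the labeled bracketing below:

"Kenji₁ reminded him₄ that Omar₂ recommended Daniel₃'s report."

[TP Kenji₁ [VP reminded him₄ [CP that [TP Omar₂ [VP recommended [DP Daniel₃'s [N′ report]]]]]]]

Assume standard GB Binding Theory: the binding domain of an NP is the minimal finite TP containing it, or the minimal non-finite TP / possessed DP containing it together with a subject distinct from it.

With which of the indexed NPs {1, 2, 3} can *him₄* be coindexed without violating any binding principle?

none

*him* is a pronoun, so Principle B applies: it must be free in its binding domain.
Binding domain of *him₄*: the matrix TP, whose subject is Kenji₁.
*Kenji₁* c-commands the pronoun within its binding domain → coindexation would violate Principle B.
*Omar₂*: the pronoun c-commands this R-expression → coindexation would violate Principle C on *Omar₂*.
*Daniel₃*: the pronoun c-commands this R-expression → coindexation would violate Principle C on *Daniel₃*.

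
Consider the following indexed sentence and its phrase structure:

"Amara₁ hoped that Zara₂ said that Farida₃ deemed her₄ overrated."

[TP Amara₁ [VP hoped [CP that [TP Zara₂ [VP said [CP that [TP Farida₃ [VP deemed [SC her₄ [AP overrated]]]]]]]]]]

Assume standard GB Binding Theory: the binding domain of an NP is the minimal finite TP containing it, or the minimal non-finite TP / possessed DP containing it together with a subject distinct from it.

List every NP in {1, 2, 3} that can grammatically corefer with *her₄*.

*her* is a pronoun, so Principle B applies: it must be free in its binding domain.
Binding domain of *her₄*: the embedded TP, whose subject is Farida₃.
*Amara₁* c-commands the pronoun but from outside its binding domain, and is not c-commanded by it → coindexation permitted.
*Zara₂* c-commands the pronoun but from outside its binding domain, and is not c-commanded by it → coindexation permitted.
*Farida₃* c-commands the pronoun within its binding domain → coindexation would violate Principle B.

{1, 2}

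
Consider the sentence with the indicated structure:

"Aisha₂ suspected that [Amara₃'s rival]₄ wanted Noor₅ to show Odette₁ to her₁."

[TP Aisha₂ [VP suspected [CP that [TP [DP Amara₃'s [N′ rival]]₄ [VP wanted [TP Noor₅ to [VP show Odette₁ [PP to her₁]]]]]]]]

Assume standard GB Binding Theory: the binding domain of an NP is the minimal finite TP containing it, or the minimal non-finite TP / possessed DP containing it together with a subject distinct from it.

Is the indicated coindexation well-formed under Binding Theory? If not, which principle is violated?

The two coindexed NPs are *Odette₁* and *her₁*.
*her₁* is a pronoun. Its binding domain is the embedded TP, whose subject is Noor₅.
*Odette₁* c-commands it within that domain and carries the same index.
The pronoun is locally bound → Principle B violation.

Principle B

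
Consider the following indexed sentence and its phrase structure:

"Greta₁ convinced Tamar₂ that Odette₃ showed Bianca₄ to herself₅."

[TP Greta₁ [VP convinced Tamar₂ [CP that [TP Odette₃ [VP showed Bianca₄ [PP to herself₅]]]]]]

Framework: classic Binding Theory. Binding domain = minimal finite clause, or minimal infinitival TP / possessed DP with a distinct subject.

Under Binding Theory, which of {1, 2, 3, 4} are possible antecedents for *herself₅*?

{3, 4}

*herself* is an anaphor, so Principle A applies: it must be bound in its binding domain.
Binding domain of *herself₅*: the embedded TP, whose subject is Odette₃.
*Greta₁* c-commands the anaphor but is outside its binding domain → cannot satisfy Principle A.
*Tamar₂* c-commands the anaphor but is outside its binding domain → cannot satisfy Principle A.
*Odette₃* c-commands the anaphor within its binding domain → licit binder.
*Bianca₄* c-commands the anaphor within its binding domain → licit binder.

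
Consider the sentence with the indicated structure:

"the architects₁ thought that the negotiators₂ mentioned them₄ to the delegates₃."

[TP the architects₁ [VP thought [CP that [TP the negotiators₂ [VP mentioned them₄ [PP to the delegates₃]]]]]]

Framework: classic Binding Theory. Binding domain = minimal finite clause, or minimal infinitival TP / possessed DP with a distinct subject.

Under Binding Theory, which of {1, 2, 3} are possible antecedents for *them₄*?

{1}

*them* is a pronoun, so Principle B applies: it must be free in its binding domain.
Binding domain of *them₄*: the embedded TP, whose subject is the negotiators₂.
*the architects₁* c-commands the pronoun but from outside its binding domain, and is not c-commanded by it → coindexation permitted.
*the negotiators₂* c-commands the pronoun within its binding domain → coindexation would violate Principle B.
*the delegates₃*: the pronoun c-commands this R-expression → coindexation would violate Principle C on *the delegates₃*.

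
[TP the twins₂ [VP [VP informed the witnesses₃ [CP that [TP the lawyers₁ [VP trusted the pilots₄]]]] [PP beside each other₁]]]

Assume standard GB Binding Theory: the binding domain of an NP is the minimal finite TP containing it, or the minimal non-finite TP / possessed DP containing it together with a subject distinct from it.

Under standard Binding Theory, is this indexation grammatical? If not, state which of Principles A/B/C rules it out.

The two coindexed NPs are *the lawyers₁* and *each other₁*.
*each other₁* is an anaphor. Principle A requires it to be bound within its binding domain — the matrix TP, whose subject is the twins₂.
Within that domain it is c-commanded by *the twins₂*, which does not share its index.
*the lawyers₁* does not c-command the anaphor at all.
The anaphor is unbound in its domain → Principle A violation.

Principle A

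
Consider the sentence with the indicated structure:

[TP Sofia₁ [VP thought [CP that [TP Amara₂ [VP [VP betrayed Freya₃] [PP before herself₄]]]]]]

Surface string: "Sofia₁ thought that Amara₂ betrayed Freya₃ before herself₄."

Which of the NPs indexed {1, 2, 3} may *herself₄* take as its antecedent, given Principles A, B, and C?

*herself* is an anaphor, so Principle A applies: it must be bound in its binding domain.
Binding domain of *herself₄*: the embedded TP, whose subject is Amara₂.
*Sofia₁* c-commands the anaphor but is outside its binding domain → cannot satisfy Principle A.
*Amara₂* c-commands the anaphor within its binding domain → licit binder.
*Freya₃* does not c-command the anaphor → cannot bind it.

{2}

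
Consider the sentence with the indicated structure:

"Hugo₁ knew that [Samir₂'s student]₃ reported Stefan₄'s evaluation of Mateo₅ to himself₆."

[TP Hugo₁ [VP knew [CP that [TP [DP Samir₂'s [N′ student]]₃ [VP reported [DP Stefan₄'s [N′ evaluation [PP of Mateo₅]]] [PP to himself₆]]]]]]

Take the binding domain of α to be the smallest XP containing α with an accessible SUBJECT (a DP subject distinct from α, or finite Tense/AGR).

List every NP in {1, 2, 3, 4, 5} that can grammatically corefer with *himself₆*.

{3}

*himself* is an anaphor, so Principle A applies: it must be bound in its binding domain.
Binding domain of *himself₆*: the embedded TP, whose subject is [Samir₂'s student]₃.
*Hugo₁* c-commands the anaphor but is outside its binding domain → cannot satisfy Principle A.
*Samir₂* does not c-command the anaphor → cannot bind it.
*[Samir₂'s student]₃* c-commands the anaphor within its binding domain → licit binder.
*Stefan₄* does not c-command the anaphor → cannot bind it.
*Mateo₅* does not c-command the anaphor → cannot bind it.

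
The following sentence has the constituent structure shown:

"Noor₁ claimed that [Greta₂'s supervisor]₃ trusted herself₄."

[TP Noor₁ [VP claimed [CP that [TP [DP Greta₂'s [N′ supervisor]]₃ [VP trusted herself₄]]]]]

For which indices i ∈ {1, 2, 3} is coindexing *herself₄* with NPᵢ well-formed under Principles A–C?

*herself* is an anaphor, so Principle A applies: it must be bound in its binding domain.
Binding domain of *herself₄*: the embedded TP, whose subject is [Greta₂'s supervisor]₃.
*Noor₁* c-commands the anaphor but is outside its binding domain → cannot satisfy Principle A.
*Greta₂* does not c-command the anaphor → cannot bind it.
*[Greta₂'s supervisor]₃* c-commands the anaphor within its binding domain → licit binder.

{3}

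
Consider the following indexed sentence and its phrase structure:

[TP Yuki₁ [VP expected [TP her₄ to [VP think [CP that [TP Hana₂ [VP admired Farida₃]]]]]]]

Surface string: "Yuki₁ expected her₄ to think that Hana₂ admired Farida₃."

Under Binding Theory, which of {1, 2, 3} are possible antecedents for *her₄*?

none

*her* is a pronoun, so Principle B applies: it must be free in its binding domain.
Binding domain of *her₄*: the matrix TP, whose subject is Yuki₁.
*Yuki₁* c-commands the pronoun within its binding domain → coindexation would violate Principle B.
*Hana₂*: the pronoun c-commands this R-expression → coindexation would violate Principle C on *Hana₂*.
*Farida₃*: the pronoun c-commands this R-expression → coindexation would violate Principle C on *Farida₃*.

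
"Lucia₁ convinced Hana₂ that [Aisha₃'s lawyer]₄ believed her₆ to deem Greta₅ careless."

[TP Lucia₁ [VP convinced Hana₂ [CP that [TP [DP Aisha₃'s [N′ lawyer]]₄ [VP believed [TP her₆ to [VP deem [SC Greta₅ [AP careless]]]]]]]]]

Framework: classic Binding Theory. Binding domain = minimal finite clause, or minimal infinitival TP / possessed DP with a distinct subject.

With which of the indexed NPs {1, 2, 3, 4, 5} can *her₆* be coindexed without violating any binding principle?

{1, 2, 3}

*her* is a pronoun, so Principle B applies: it must be free in its binding domain.
Binding domain of *her₆*: the embedded TP, whose subject is [Aisha₃'s lawyer]₄.
*Lucia₁* c-commands the pronoun but from outside its binding domain, and is not c-commanded by it → coindexation permitted.
*Hana₂* c-commands the pronoun but from outside its binding domain, and is not c-commanded by it → coindexation permitted.
*Aisha₃* and the pronoun do not c-command one another → neither Principle B nor Principle C is at stake; coindexation permitted.
*[Aisha₃'s lawyer]₄* c-commands the pronoun within its binding domain → coindexation would violate Principle B.
*Greta₅*: the pronoun c-commands this R-expression → coindexation would violate Principle C on *Greta₅*.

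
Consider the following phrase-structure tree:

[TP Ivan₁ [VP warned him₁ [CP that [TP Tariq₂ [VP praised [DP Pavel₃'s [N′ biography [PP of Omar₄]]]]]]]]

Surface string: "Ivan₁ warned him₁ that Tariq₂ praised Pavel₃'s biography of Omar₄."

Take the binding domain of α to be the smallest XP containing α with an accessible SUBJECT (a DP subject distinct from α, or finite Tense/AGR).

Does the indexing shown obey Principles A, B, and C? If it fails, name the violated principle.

Principle B

The two coindexed NPs are *Ivan₁* and *him₁*.
*him₁* is a pronoun. Its binding domain is the matrix TP, whose subject is Ivan₁.
*Ivan₁* c-commands it within that domain and carries the same index.
The pronoun is locally bound → Principle B violation.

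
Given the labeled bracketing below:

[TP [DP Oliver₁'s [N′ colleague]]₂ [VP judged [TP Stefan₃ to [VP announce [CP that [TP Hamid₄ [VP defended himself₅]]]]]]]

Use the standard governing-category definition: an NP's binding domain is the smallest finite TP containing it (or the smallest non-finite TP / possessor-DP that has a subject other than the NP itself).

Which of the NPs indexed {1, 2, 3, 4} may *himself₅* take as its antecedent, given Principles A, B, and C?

{4}

*himself* is an anaphor, so Principle A applies: it must be bound in its binding domain.
Binding domain of *himself₅*: the embedded TP, whose subject is Hamid₄.
*Oliver₁* does not c-command the anaphor → cannot bind it.
*[Oliver₁'s colleague]₂* c-commands the anaphor but is outside its binding domain → cannot satisfy Principle A.
*Stefan₃* c-commands the anaphor but is outside its binding domain → cannot satisfy Principle A.
*Hamid₄* c-commands the anaphor within its binding domain → licit binder.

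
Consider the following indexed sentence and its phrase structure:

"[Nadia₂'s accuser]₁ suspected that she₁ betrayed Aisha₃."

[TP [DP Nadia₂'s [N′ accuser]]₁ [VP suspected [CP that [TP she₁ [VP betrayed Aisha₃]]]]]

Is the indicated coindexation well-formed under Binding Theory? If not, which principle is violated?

grammatical

The two coindexed NPs are *[Nadia₂'s accuser]₁* and *she₁*.
*she₁* is a pronoun; nothing c-commands it within its binding domain (the embedded TP.), so Principle B holds trivially.
*[Nadia₂'s accuser]₁* is an R-expression; *she₁* does not c-command it, and no other NP shares its index, so Principle C is satisfied.
All principles are respected.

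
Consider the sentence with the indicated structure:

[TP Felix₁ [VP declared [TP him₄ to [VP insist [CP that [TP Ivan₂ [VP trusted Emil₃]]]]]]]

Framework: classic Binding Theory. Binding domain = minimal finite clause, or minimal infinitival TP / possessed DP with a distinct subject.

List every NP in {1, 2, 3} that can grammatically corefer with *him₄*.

*him* is a pronoun, so Principle B applies: it must be free in its binding domain.
Binding domain of *him₄*: the matrix TP, whose subject is Felix₁.
*Felix₁* c-commands the pronoun within its binding domain → coindexation would violate Principle B.
*Ivan₂*: the pronoun c-commands this R-expression → coindexation would violate Principle C on *Ivan₂*.
*Emil₃*: the pronoun c-commands this R-expression → coindexation would violate Principle C on *Emil₃*.

none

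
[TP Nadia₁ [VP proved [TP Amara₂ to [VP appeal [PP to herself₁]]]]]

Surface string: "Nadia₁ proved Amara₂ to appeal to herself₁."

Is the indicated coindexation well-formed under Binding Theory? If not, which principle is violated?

Principle A

The two coindexed NPs are *Nadia₁* and *herself₁*.
*herself₁* is an anaphor. Principle A requires it to be bound within its binding domain — the embedded TP, whose subject is Amara₂.
Within that domain it is c-commanded by *Amara₂*, which does not share its index.
*Nadia₁* does c-command the anaphor, but from outside its binding domain.
The anaphor is unbound in its domain → Principle A violation.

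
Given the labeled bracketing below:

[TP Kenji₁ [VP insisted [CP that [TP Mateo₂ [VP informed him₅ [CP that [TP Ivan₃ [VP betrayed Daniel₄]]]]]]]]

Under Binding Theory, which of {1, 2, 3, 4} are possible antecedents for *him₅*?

{1}

*him* is a pronoun, so Principle B applies: it must be free in its binding domain.
Binding domain of *him₅*: the embedded TP, whose subject is Mateo₂.
*Kenji₁* c-commands the pronoun but from outside its binding domain, and is not c-commanded by it → coindexation permitted.
*Mateo₂* c-commands the pronoun within its binding domain → coindexation would violate Principle B.
*Ivan₃*: the pronoun c-commands this R-expression → coindexation would violate Principle C on *Ivan₃*.
*Daniel₄*: the pronoun c-commands this R-expression → coindexation would violate Principle C on *Daniel₄*.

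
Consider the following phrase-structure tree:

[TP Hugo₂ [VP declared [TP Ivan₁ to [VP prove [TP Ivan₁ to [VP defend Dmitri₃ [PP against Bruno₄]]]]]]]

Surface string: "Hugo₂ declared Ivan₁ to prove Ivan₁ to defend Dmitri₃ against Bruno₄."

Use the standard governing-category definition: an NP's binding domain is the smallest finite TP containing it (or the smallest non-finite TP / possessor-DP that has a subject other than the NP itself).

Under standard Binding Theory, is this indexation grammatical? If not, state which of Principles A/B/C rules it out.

Principle C

The two coindexed NPs are *Ivan₁* (the higher occurrence) and *Ivan₁* (the lower occurrence).
*Ivan₁* (the lower occurrence) is an R-expression. Principle C requires it to be free everywhere.
*Ivan₁* (the higher occurrence) c-commands it and carries the same index.
The R-expression is bound → Principle C violation.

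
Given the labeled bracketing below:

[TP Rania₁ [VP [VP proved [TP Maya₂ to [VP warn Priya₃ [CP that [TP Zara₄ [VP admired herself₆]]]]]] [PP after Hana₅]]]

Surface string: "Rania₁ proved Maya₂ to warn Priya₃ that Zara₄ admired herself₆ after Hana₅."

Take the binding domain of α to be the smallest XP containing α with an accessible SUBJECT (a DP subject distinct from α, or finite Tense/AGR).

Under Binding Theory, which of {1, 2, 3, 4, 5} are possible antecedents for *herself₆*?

*herself* is an anaphor, so Principle A applies: it must be bound in its binding domain.
Binding domain of *herself₆*: the embedded TP, whose subject is Zara₄.
*Rania₁* c-commands the anaphor but is outside its binding domain → cannot satisfy Principle A.
*Maya₂* c-commands the anaphor but is outside its binding domain → cannot satisfy Principle A.
*Priya₃* c-commands the anaphor but is outside its binding domain → cannot satisfy Principle A.
*Zara₄* c-commands the anaphor within its binding domain → licit binder.
*Hana₅* does not c-command the anaphor → cannot bind it.

{4}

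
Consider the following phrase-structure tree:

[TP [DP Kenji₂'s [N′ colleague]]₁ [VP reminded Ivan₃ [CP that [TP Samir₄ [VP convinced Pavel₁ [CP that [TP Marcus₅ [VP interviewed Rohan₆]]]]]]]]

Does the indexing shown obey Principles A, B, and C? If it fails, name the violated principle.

The two coindexed NPs are *[Kenji₂'s colleague]₁* and *Pavel₁*.
*Pavel₁* is an R-expression. Principle C requires it to be free everywhere.
*[Kenji₂'s colleague]₁* c-commands it and carries the same index.
The R-expression is bound → Principle C violation.

Principle C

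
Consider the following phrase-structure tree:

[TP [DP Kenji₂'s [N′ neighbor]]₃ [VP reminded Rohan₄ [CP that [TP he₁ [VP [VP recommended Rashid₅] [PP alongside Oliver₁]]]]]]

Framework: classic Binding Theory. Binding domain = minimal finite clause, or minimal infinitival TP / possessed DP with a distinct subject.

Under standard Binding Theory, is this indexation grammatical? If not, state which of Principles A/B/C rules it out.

The two coindexed NPs are *he₁* and *Oliver₁*.
*Oliver₁* is an R-expression. Principle C requires it to be free everywhere.
*he₁* c-commands it and carries the same index.
The R-expression is bound → Principle C violation.

Principle C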